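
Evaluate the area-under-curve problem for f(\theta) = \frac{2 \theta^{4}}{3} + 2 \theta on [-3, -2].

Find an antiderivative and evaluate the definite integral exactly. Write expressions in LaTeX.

Integrate term by term and add the pieces.
F(\theta) = \frac{\theta^{2} \left(2 \theta^{3} + 15\right)}{15} is an antiderivative of f.
Check: d/d\theta[\frac{\theta^{2} \left(2 \theta^{3} + 15\right)}{15}] = \frac{2 \theta^{4}}{3} + 2 \theta = f(\theta).
F(-2) = - \frac{4}{15}; F(-3) = - \frac{117}{5}.
Integral = F(-2) - F(-3) = \frac{347}{15}.

Antiderivative: F(\theta) = \frac{\theta^{2} \left(2 \theta^{3} + 15\right)}{15}; value = \frac{347}{15}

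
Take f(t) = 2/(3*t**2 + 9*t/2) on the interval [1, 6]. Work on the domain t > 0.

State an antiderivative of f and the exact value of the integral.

Antiderivative: F(t) = -4*(-log(t) + log(t + 3/2))/9; value = -4*log(15/2)/9 + 4*log(5/2)/9 + 4*log(6)/9

Factor the denominator (3*t*(2*t + 3)) and decompose: f = -8/(9*(2*t + 3)) + 4/(9*t); each piece integrates to a log, atan, or power term.
F(t) = -4*(-log(t) + log(t + 3/2))/9 is an antiderivative of f.
Check: d/dt[-4*(-log(t) + log(t + 3/2))/9] = 4/(6*t**2 + 9*t), which equals f(t).
F(6) = -4*log(15/2)/9 + 4*log(6)/9; F(1) = -4*log(5/2)/9.
Integral = F(6) - F(1) = -4*log(15/2)/9 + 4*log(5/2)/9 + 4*log(6)/9.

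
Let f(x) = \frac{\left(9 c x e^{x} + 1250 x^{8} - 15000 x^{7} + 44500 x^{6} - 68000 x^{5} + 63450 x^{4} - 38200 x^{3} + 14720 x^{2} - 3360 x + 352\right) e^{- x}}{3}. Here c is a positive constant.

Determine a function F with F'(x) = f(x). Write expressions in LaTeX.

An antiderivative is F(x) = - \frac{\left(- 9 c x^{2} e^{x} + 2500 x^{8} - 10000 x^{7} + 19000 x^{6} - 22000 x^{5} + 16900 x^{4} - 8800 x^{3} + 3040 x^{2} - 640 x + 64\right) e^{- x}}{6}.

Since d/dx undoes antidifferentiation here, F'(x) = f(x) is required of F(x).
Check: d/dx[- \frac{\left(- 9 c x^{2} e^{x} + 2500 x^{8} - 10000 x^{7} + 19000 x^{6} - 22000 x^{5} + 16900 x^{4} - 8800 x^{3} + 3040 x^{2} - 640 x + 64\right) e^{- x}}{6}] = \frac{\left(9 c x e^{x} + 1250 x^{8} - 15000 x^{7} + 44500 x^{6} - 68000 x^{5} + 63450 x^{4} - 38200 x^{3} + 14720 x^{2} - 3360 x + 352\right) e^{- x}}{3} = f(x).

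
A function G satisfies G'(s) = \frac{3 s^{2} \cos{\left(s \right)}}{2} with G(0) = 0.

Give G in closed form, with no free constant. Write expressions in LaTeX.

A first test for any G(s): its s-derivative must equal the given G'(s).
A general antiderivative is \frac{3 s^{2} \sin{\left(s \right)}}{2} + 3 s \cos{\left(s \right)} - 3 \sin{\left(s \right)} + C.
The condition gives C = 0 - (0) = 0.
So G(s) = \frac{3 s^{2} \sin{\left(s \right)}}{2} + 3 s \cos{\left(s \right)} - 3 \sin{\left(s \right)}.
Check: d/ds[\frac{3 s^{2} \sin{\left(s \right)}}{2} + 3 s \cos{\left(s \right)} - 3 \sin{\left(s \right)}] = \frac{3 s^{2} \cos{\left(s \right)}}{2} = G'(s).

G(s) = \frac{3 s^{2} \sin{\left(s \right)}}{2} + 3 s \cos{\left(s \right)} - 3 \sin{\left(s \right)}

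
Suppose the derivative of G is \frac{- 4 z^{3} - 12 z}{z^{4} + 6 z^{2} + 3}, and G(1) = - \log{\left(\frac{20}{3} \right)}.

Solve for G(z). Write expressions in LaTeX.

G(z) = - \log{\left(\frac{2 z^{4}}{3} + 4 z^{2} + 2 \right)}

The substitution u = \frac{2 z^{4}}{3} + 4 z^{2} + 2 works: G'(z) is exactly (dG/du)*(du/dz) for that inner function.
A general antiderivative is - \log{\left(\frac{2 z^{4}}{3} + 4 z^{2} + 2 \right)} + C.
The condition gives C = - \log{\left(\frac{20}{3} \right)} - (- \log{\left(\frac{20}{3} \right)}) = 0.
So G(z) = - \log{\left(\frac{2 z^{4}}{3} + 4 z^{2} + 2 \right)}.
Check: d/dz[- \log{\left(\frac{2 z^{4}}{3} + 4 z^{2} + 2 \right)}] = \frac{- 4 z^{3} - 12 z}{z^{4} + 6 z^{2} + 3} = G'(z).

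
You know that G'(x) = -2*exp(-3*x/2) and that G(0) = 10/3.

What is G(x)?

G(x) = 2 + 4*exp(-3*x/2)/3

Any candidate G(x) must reproduce the stated G'(x) exactly.
A general antiderivative is 4*exp(-3*x/2)/3 + C.
The condition gives C = 10/3 - (4/3) = 2.
So G(x) = 2 + 4*exp(-3*x/2)/3.
Check: d/dx[2 + 4*exp(-3*x/2)/3] = -2*exp(-3*x/2) = G'(x).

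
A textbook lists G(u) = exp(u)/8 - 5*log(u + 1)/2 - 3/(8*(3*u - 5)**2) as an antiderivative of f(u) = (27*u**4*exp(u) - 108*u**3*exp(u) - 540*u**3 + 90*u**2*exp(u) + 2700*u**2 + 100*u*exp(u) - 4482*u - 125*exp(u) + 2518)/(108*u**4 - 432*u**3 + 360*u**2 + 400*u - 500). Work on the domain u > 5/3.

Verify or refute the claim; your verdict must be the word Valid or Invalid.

d/du[G] = (27*u**4*exp(u) - 108*u**3*exp(u) - 540*u**3 + 90*u**2*exp(u) + 2700*u**2 + 100*u*exp(u) - 4482*u - 125*exp(u) + 2518)/(216*u**4 - 864*u**3 + 720*u**2 + 800*u - 1000)
d/du[G] - f(u) = (-27*u**4*exp(u) + 108*u**3*exp(u) + 540*u**3 - 90*u**2*exp(u) - 2700*u**2 - 100*u*exp(u) + 4482*u + 125*exp(u) - 2518)/(216*u**4 - 864*u**3 + 720*u**2 + 800*u - 1000) != 0.

Invalid: d/du[G] - f = (-27*u**4*exp(u) + 108*u**3*exp(u) + 540*u**3 - 90*u**2*exp(u) - 2700*u**2 - 100*u*exp(u) + 4482*u + 125*exp(u) - 2518)/(216*u**4 - 864*u**3 + 720*u**2 + 800*u - 1000), which is not 0.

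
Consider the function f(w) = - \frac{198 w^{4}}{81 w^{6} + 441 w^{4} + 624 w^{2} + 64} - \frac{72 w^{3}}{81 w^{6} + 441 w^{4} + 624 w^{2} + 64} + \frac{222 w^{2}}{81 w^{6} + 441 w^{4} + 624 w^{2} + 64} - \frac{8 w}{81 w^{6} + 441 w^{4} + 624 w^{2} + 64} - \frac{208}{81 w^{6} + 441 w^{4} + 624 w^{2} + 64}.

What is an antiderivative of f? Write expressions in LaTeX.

An antiderivative is F(w) = \frac{2 \left(9 w - 2 \left(3 w^{2} + 8\right) \operatorname{atan}{\left(3 w \right)} + 2\right)}{3 \left(3 w^{2} + 8\right)}.

The integrand splits into summands that can be handled one at a time.
Check: d/dw[\frac{2 \left(9 w - 2 \left(3 w^{2} + 8\right) \operatorname{atan}{\left(3 w \right)} + 2\right)}{3 \left(3 w^{2} + 8\right)}] = \frac{- 198 w^{4} - 72 w^{3} + 222 w^{2} - 8 w - 208}{81 w^{6} + 441 w^{4} + 624 w^{2} + 64}, which equals f(w).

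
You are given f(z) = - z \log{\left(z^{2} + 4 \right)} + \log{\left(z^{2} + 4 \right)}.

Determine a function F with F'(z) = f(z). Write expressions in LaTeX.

An antiderivative is F(z) = - \frac{z^{2} \log{\left(z^{2} + 4 \right)} - z^{2} - 2 z \log{\left(z^{2} + 4 \right)} + 4 z + 4 \log{\left(z^{2} + 4 \right)} - 8 \operatorname{atan}{\left(\frac{z}{2} \right)}}{2}.

The integrand splits into summands that can be handled one at a time.
Check: d/dz[- \frac{z^{2} \log{\left(z^{2} + 4 \right)} - z^{2} - 2 z \log{\left(z^{2} + 4 \right)} + 4 z + 4 \log{\left(z^{2} + 4 \right)} - 8 \operatorname{atan}{\left(\frac{z}{2} \right)}}{2}] = - z \log{\left(z^{2} + 4 \right)} + \log{\left(z^{2} + 4 \right)} = f(z).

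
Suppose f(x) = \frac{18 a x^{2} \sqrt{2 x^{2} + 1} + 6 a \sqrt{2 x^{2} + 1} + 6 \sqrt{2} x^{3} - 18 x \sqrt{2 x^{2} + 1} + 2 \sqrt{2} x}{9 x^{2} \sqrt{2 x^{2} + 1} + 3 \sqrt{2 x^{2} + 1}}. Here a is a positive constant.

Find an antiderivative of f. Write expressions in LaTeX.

For F(x) to be correct the identity F'(x) - f(x) = 0 must hold.
Check: d/dx[2 a x + \frac{\sqrt{4 x^{2} + 2}}{3} - \log{\left(3 x^{2} + 1 \right)}] = \frac{18 a x^{2} \sqrt{2 x^{2} + 1} + 6 a \sqrt{2 x^{2} + 1} + 6 \sqrt{2} x^{3} - 18 x \sqrt{2 x^{2} + 1} + 2 \sqrt{2} x}{9 x^{2} \sqrt{2 x^{2} + 1} + 3 \sqrt{2 x^{2} + 1}} = f(x).

An antiderivative is F(x) = 2 a x + \frac{\sqrt{4 x^{2} + 2}}{3} - \log{\left(3 x^{2} + 1 \right)}.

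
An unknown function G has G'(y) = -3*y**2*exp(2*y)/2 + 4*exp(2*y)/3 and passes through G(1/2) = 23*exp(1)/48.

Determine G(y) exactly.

G(y) = -(18*y**2 - 18*y - 7)*exp(2*y)/24

G'(y) has the shape u'v + uv' for u = -3*y**2/4 + 3*y/4 + 7/24 and v = exp(2*y) — it is the derivative of the product u*v.
A general antiderivative is (-18*y**2 + 18*y + 7)*exp(2*y)/24 + C.
The condition gives C = 23*exp(1)/48 - (23*exp(1)/48) = 0.
So G(y) = -(18*y**2 - 18*y - 7)*exp(2*y)/24.
Check: d/dy[-(18*y**2 - 18*y - 7)*exp(2*y)/24] = -3*y**2*exp(2*y)/2 + 4*exp(2*y)/3 = G'(y).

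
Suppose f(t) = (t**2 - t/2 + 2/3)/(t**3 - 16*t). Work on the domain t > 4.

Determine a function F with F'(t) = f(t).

Factor the denominator (6*t*(t - 4)*(t + 4)) and decompose: f = 7/(12*(t + 4)) + 11/(24*(t - 4)) - 1/(24*t); each piece integrates to a log, atan, or power term.
Check: d/dt[(-log(t) + 11*log(t - 4) + 14*log(t + 4))/24] = (6*t**2 - 3*t + 4)/(6*t**3 - 96*t), which equals f(t).

An antiderivative is F(t) = (-log(t) + 11*log(t - 4) + 14*log(t + 4))/24.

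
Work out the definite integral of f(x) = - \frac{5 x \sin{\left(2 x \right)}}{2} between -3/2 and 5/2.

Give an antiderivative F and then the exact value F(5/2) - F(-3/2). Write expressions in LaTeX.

A first test for any F(x): its x-derivative must equal f(x) identically.
F(x) = \frac{5 \left(2 x \cos{\left(2 x \right)} - \sin{\left(2 x \right)}\right)}{8} is an antiderivative of f.
Check: d/dx[\frac{5 \left(2 x \cos{\left(2 x \right)} - \sin{\left(2 x \right)}\right)}{8}] = - \frac{5 x \sin{\left(2 x \right)}}{2} = f(x).
F(5/2) = - \frac{5 \sin{\left(5 \right)}}{8} + \frac{25 \cos{\left(5 \right)}}{8}; F(-3/2) = \frac{5 \sin{\left(3 \right)}}{8} - \frac{15 \cos{\left(3 \right)}}{8}.
Integral = F(5/2) - F(-3/2) = \frac{15 \cos{\left(3 \right)}}{8} - \frac{5 \sin{\left(3 \right)}}{8} - \frac{5 \sin{\left(5 \right)}}{8} + \frac{25 \cos{\left(5 \right)}}{8}.

Antiderivative: F(x) = \frac{5 \left(2 x \cos{\left(2 x \right)} - \sin{\left(2 x \right)}\right)}{8}; value = \frac{15 \cos{\left(3 \right)}}{8} - \frac{5 \sin{\left(3 \right)}}{8} - \frac{5 \sin{\left(5 \right)}}{8} + \frac{25 \cos{\left(5 \right)}}{8}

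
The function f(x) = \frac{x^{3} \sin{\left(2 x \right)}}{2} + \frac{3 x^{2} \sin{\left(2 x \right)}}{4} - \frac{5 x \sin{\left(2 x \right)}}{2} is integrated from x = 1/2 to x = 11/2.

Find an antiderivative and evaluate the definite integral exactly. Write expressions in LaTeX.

Antiderivative: F(x) = \frac{- 4 x^{3} \cos{\left(2 x \right)} + 6 x^{2} \sin{\left(2 x \right)} - 6 x^{2} \cos{\left(2 x \right)} + 6 x \sin{\left(2 x \right)} + 26 x \cos{\left(2 x \right)} - 13 \sin{\left(2 x \right)} + 3 \cos{\left(2 x \right)}}{16}; value = \frac{403 \sin{\left(11 \right)}}{32} - \frac{7 \cos{\left(1 \right)}}{8} - \frac{701 \cos{\left(11 \right)}}{16} + \frac{17 \sin{\left(1 \right)}}{32}

Integrate term by term and add the pieces.
F(x) = \frac{- 4 x^{3} \cos{\left(2 x \right)} + 6 x^{2} \sin{\left(2 x \right)} - 6 x^{2} \cos{\left(2 x \right)} + 6 x \sin{\left(2 x \right)} + 26 x \cos{\left(2 x \right)} - 13 \sin{\left(2 x \right)} + 3 \cos{\left(2 x \right)}}{16} is an antiderivative of f.
Check: d/dx[\frac{- 4 x^{3} \cos{\left(2 x \right)} + 6 x^{2} \sin{\left(2 x \right)} - 6 x^{2} \cos{\left(2 x \right)} + 6 x \sin{\left(2 x \right)} + 26 x \cos{\left(2 x \right)} - 13 \sin{\left(2 x \right)} + 3 \cos{\left(2 x \right)}}{16}] = \frac{x^{3} \sin{\left(2 x \right)}}{2} + \frac{3 x^{2} \sin{\left(2 x \right)}}{4} - \frac{5 x \sin{\left(2 x \right)}}{2} = f(x).
F(11/2) = \frac{403 \sin{\left(11 \right)}}{32} - \frac{701 \cos{\left(11 \right)}}{16}; F(1/2) = - \frac{17 \sin{\left(1 \right)}}{32} + \frac{7 \cos{\left(1 \right)}}{8}.
Integral = F(11/2) - F(1/2) = \frac{403 \sin{\left(11 \right)}}{32} - \frac{7 \cos{\left(1 \right)}}{8} - \frac{701 \cos{\left(11 \right)}}{16} + \frac{17 \sin{\left(1 \right)}}{32}.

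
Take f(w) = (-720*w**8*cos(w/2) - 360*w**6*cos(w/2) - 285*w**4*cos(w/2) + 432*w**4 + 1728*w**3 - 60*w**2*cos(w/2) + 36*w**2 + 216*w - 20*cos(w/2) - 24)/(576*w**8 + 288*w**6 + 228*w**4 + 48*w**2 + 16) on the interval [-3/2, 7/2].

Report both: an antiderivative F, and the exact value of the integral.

Antiderivative: F(w) = -(60*w**4*sin(w/2) + 15*w**2*sin(w/2) + 6*w + 10*sin(w/2) + 18)/(2*(12*w**4 + 3*w**2 + 2)); value = -5*sin(7/4)/2 - 5*sin(3/4)/2 + 2130/39337

Whatever form F(w) takes, F'(w) = f(w) is non-negotiable.
F(w) = -(60*w**4*sin(w/2) + 15*w**2*sin(w/2) + 6*w + 10*sin(w/2) + 18)/(2*(12*w**4 + 3*w**2 + 2)) is an antiderivative of f.
Check: d/dw[-(60*w**4*sin(w/2) + 15*w**2*sin(w/2) + 6*w + 10*sin(w/2) + 18)/(2*(12*w**4 + 3*w**2 + 2))] = (-720*w**8*cos(w/2) - 360*w**6*cos(w/2) - 285*w**4*cos(w/2) + 432*w**4 + 1728*w**3 - 60*w**2*cos(w/2) + 36*w**2 + 216*w - 20*cos(w/2) - 24)/(576*w**8 + 288*w**6 + 228*w**4 + 48*w**2 + 16) = f(w).
F(7/2) = -5*sin(7/4)/2 - 3/283; F(-3/2) = -9/139 + 5*sin(3/4)/2.
Integral = F(7/2) - F(-3/2) = -5*sin(7/4)/2 - 5*sin(3/4)/2 + 2130/39337.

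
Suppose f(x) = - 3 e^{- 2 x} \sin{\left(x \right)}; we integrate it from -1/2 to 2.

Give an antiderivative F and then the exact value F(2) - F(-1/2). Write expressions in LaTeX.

An antiderivative F(x) passes only if d/dx[F] lands on f(x) exactly.
F(x) = \frac{6 e^{- 2 x} \sin{\left(x \right)}}{5} + \frac{3 e^{- 2 x} \cos{\left(x \right)}}{5} is an antiderivative of f.
Check: d/dx[\frac{6 e^{- 2 x} \sin{\left(x \right)}}{5} + \frac{3 e^{- 2 x} \cos{\left(x \right)}}{5}] = - 3 e^{- 2 x} \sin{\left(x \right)} = f(x).
F(2) = \frac{3 \cos{\left(2 \right)}}{5 e^{4}} + \frac{6 \sin{\left(2 \right)}}{5 e^{4}}; F(-1/2) = - \frac{6 e \sin{\left(\frac{1}{2} \right)}}{5} + \frac{3 e \cos{\left(\frac{1}{2} \right)}}{5}.
Integral = F(2) - F(-1/2) = - \frac{3 e \cos{\left(\frac{1}{2} \right)}}{5} + \frac{3 \cos{\left(2 \right)}}{5 e^{4}} + \frac{6 \sin{\left(2 \right)}}{5 e^{4}} + \frac{6 e \sin{\left(\frac{1}{2} \right)}}{5}.

Antiderivative: F(x) = \frac{6 e^{- 2 x} \sin{\left(x \right)}}{5} + \frac{3 e^{- 2 x} \cos{\left(x \right)}}{5}; value = - \frac{3 e \cos{\left(\frac{1}{2} \right)}}{5} + \frac{3 \cos{\left(2 \right)}}{5 e^{4}} + \frac{6 \sin{\left(2 \right)}}{5 e^{4}} + \frac{6 e \sin{\left(\frac{1}{2} \right)}}{5}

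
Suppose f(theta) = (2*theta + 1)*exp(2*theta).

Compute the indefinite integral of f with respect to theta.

Recognize the product-rule pattern: f = u'v + uv' with u = theta, v = exp(2*theta), so integration by parts undoes it.
Check: d/dtheta[theta*exp(2*theta)] = 2*theta*exp(2*theta) + exp(2*theta), which equals f(theta).

F(theta) = theta*exp(2*theta) + C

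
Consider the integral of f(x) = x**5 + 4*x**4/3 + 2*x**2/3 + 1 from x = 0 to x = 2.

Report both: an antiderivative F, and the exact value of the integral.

Antiderivative: F(x) = x**6/6 + 4*x**5/15 + 2*x**3/9 + x; value = 1034/45

The integrand splits into summands that can be handled one at a time.
F(x) = x**6/6 + 4*x**5/15 + 2*x**3/9 + x is an antiderivative of f.
Check: d/dx[x**6/6 + 4*x**5/15 + 2*x**3/9 + x] = x**5 + 4*x**4/3 + 2*x**2/3 + 1 = f(x).
F(2) = 1034/45; F(0) = 0.
Integral = F(2) - F(0) = 1034/45.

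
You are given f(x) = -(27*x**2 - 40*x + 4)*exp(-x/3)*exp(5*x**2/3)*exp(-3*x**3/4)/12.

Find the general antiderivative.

F(x) = exp(-x/3)*exp(5*x**2/3)*exp(-3*x**3/4) + C

The substitution u = -3*x**3/4 + 5*x**2/3 - x/3 works: f is exactly (dF/du)*(du/dx) for that inner function.
Check: d/dx[exp(-x/3)*exp(5*x**2/3)*exp(-3*x**3/4)] = (-27*x**2*exp(5*x**2/3) + 40*x*exp(5*x**2/3) - 4*exp(5*x**2/3))*exp(-x/3)*exp(-3*x**3/4)/12, which equals f(x).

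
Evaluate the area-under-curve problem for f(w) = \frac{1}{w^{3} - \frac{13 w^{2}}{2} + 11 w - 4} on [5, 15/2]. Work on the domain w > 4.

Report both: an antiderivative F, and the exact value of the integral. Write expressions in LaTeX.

The denominator factors as \left(w - 4\right) \left(w - 2\right) \left(2 w - 1\right); partial fractions split f into directly integrable pieces: \frac{8}{21 \left(2 w - 1\right)} - \frac{1}{3 \left(w - 2\right)} + \frac{1}{7 \left(w - 4\right)}.
F(w) = \frac{\log{\left(w - 4 \right)}}{7} - \frac{\log{\left(w - 2 \right)}}{3} + \frac{4 \log{\left(w - \frac{1}{2} \right)}}{21} is an antiderivative of f.
Check: d/dw[\frac{\log{\left(w - 4 \right)}}{7} - \frac{\log{\left(w - 2 \right)}}{3} + \frac{4 \log{\left(w - \frac{1}{2} \right)}}{21}] = \frac{2}{2 w^{3} - 13 w^{2} + 22 w - 8}, which equals f(w).
F(15/2) = - \frac{\log{\left(\frac{11}{2} \right)}}{3} + \frac{\log{\left(\frac{7}{2} \right)}}{7} + \frac{4 \log{\left(7 \right)}}{21}; F(5) = - \frac{\log{\left(3 \right)}}{3} + \frac{4 \log{\left(\frac{9}{2} \right)}}{21}.
Integral = F(15/2) - F(5) = - \frac{\log{\left(\frac{11}{2} \right)}}{3} - \frac{4 \log{\left(\frac{9}{2} \right)}}{21} + \frac{\log{\left(\frac{7}{2} \right)}}{7} + \frac{\log{\left(3 \right)}}{3} + \frac{4 \log{\left(7 \right)}}{21}.

Antiderivative: F(w) = \frac{\log{\left(w - 4 \right)}}{7} - \frac{\log{\left(w - 2 \right)}}{3} + \frac{4 \log{\left(w - \frac{1}{2} \right)}}{21}; value = - \frac{\log{\left(\frac{11}{2} \right)}}{3} - \frac{4 \log{\left(\frac{9}{2} \right)}}{21} + \frac{\log{\left(\frac{7}{2} \right)}}{7} + \frac{\log{\left(3 \right)}}{3} + \frac{4 \log{\left(7 \right)}}{21}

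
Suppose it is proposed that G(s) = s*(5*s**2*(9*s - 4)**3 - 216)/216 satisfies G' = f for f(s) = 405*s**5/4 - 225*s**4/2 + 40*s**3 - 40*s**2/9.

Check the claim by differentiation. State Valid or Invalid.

Invalid: d/ds[G] - f = -1, which is not 0.

d/ds[G] = 405*s**5/4 - 225*s**4/2 + 40*s**3 - 40*s**2/9 - 1
d/ds[G] - f(s) = -1 != 0.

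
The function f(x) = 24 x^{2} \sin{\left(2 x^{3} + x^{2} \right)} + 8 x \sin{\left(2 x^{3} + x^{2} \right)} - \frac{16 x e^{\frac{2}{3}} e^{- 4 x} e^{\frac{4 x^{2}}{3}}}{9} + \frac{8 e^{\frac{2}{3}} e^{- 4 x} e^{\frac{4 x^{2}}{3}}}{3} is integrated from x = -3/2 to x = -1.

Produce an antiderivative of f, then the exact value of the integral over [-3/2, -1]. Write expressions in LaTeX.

The integrand splits into summands that can be handled one at a time.
F(x) = - 4 \cos{\left(2 x^{3} + x^{2} \right)} - \frac{2 e^{\frac{2}{3}} e^{- 4 x} e^{\frac{4 x^{2}}{3}}}{3} is an antiderivative of f.
Check: d/dx[- 4 \cos{\left(2 x^{3} + x^{2} \right)} - \frac{2 e^{\frac{2}{3}} e^{- 4 x} e^{\frac{4 x^{2}}{3}}}{3}] = \frac{\left(216 x^{2} e^{4 x} \sin{\left(2 x^{3} + x^{2} \right)} + 72 x e^{4 x} \sin{\left(2 x^{3} + x^{2} \right)} - 16 x e^{\frac{2}{3}} e^{\frac{4 x^{2}}{3}} + 24 e^{\frac{2}{3}} e^{\frac{4 x^{2}}{3}}\right) e^{- 4 x}}{9}, which equals f(x).
F(-1) = - \frac{2 e^{6}}{3} - 4 \cos{\left(1 \right)}; F(-3/2) = - \frac{2 e^{\frac{29}{3}}}{3} - 4 \cos{\left(\frac{9}{2} \right)}.
Integral = F(-1) - F(-3/2) = - \frac{2 e^{6}}{3} - 4 \cos{\left(1 \right)} + 4 \cos{\left(\frac{9}{2} \right)} + \frac{2 e^{\frac{29}{3}}}{3}.

Antiderivative: F(x) = - 4 \cos{\left(2 x^{3} + x^{2} \right)} - \frac{2 e^{\frac{2}{3}} e^{- 4 x} e^{\frac{4 x^{2}}{3}}}{3}; value = - \frac{2 e^{6}}{3} - 4 \cos{\left(1 \right)} + 4 \cos{\left(\frac{9}{2} \right)} + \frac{2 e^{\frac{29}{3}}}{3}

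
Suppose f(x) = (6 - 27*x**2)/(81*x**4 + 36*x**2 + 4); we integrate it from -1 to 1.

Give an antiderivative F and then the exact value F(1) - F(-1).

Antiderivative: F(x) = 3*x/(9*x**2 + 2); value = 6/11

f has the shape u'v + uv' for u = x and v = 1/(3*x**2 + 2/3) — it is the derivative of the product u*v.
F(x) = 3*x/(9*x**2 + 2) is an antiderivative of f.
Check: d/dx[3*x/(9*x**2 + 2)] = (6 - 27*x**2)/(81*x**4 + 36*x**2 + 4) = f(x).
F(1) = 3/11; F(-1) = -3/11.
Integral = F(1) - F(-1) = 6/11.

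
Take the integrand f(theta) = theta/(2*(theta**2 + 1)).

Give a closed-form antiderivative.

The substitution u = theta**2 + 1 works: f is exactly (dF/du)*(du/dtheta) for that inner function.
Check: d/dtheta[log(theta**2 + 1)/4] = theta/(2*theta**2 + 2), which equals f(theta).

An antiderivative is F(theta) = log(theta**2 + 1)/4.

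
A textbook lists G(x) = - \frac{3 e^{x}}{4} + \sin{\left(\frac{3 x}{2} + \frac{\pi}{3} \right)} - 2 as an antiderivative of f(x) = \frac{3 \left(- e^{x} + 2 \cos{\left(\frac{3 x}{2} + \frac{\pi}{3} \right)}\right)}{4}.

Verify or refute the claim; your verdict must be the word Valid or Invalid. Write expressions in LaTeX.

d/dx[G] = - \frac{3 e^{x}}{4} + \frac{3 \cos{\left(\frac{3 x}{2} + \frac{\pi}{3} \right)}}{2}
This equals f(x) exactly, so the claim holds.

Valid: G'(x) = f(x).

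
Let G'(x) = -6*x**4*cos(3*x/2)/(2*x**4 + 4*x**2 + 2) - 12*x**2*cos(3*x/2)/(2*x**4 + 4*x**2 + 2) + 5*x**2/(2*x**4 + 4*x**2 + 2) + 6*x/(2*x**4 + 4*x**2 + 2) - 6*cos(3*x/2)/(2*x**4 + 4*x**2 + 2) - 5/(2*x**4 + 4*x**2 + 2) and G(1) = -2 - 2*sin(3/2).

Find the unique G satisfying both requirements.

Integrate term by term and add the pieces.
A general antiderivative is (-5*x/2 - 3/2)/(x**2 + 1) - 2*sin(3*x/2) + C.
The condition gives C = -2 - 2*sin(3/2) - (-2 - 2*sin(3/2)) = 0.
So G(x) = -5*x/(2*x**2 + 2) - 2*sin(3*x/2) - 3/(2*x**2 + 2).
Check: d/dx[-5*x/(2*x**2 + 2) - 2*sin(3*x/2) - 3/(2*x**2 + 2)] = (-6*x**4*cos(3*x/2) - 12*x**2*cos(3*x/2) + 5*x**2 + 6*x - 6*cos(3*x/2) - 5)/(2*x**4 + 4*x**2 + 2), which equals G'(x).

G(x) = -5*x/(2*x**2 + 2) - 2*sin(3*x/2) - 3/(2*x**2 + 2)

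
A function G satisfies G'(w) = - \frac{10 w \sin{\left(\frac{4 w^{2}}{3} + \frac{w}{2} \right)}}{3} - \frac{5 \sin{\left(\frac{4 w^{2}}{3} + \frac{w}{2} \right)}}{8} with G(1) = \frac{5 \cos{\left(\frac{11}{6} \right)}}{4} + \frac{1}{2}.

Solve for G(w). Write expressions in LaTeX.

G(w) = \frac{5 \cos{\left(\frac{4 w^{2}}{3} + \frac{w}{2} \right)} + 2}{4}

The substitution u = \frac{4 w^{2}}{3} + \frac{w}{2} works: G'(w) is exactly (dG/du)*(du/dw) for that inner function.
A general antiderivative is \frac{5 \cos{\left(\frac{4 w^{2}}{3} + \frac{w}{2} \right)}}{4} + C.
The condition gives C = \frac{5 \cos{\left(\frac{11}{6} \right)}}{4} + \frac{1}{2} - (\frac{5 \cos{\left(\frac{11}{6} \right)}}{4}) = \frac{1}{2}.
So G(w) = \frac{5 \cos{\left(\frac{4 w^{2}}{3} + \frac{w}{2} \right)} + 2}{4}.
Check: d/dw[\frac{5 \cos{\left(\frac{4 w^{2}}{3} + \frac{w}{2} \right)} + 2}{4}] = - \frac{10 w \sin{\left(\frac{4 w^{2}}{3} + \frac{w}{2} \right)}}{3} - \frac{5 \sin{\left(\frac{4 w^{2}}{3} + \frac{w}{2} \right)}}{8} = G'(w).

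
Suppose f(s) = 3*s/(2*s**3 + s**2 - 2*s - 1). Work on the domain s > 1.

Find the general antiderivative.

The denominator factors as (s - 1)*(s + 1)*(2*s + 1); partial fractions split f into directly integrable pieces: 2/(2*s + 1) - 3/(2*(s + 1)) + 1/(2*(s - 1)).
Check: d/ds[log(s - 1)/2 + log(s + 1/2) - 3*log(s + 1)/2] = 3*s/(2*s**3 + s**2 - 2*s - 1) = f(s).

F(s) = log(s - 1)/2 + log(s + 1/2) - 3*log(s + 1)/2 + C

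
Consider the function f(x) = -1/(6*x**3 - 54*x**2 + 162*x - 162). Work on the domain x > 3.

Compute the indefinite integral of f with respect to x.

F(x) = 1/(12*(x - 3)**2) + C

Whatever form F(x) takes, F'(x) = f(x) is non-negotiable.
Check: d/dx[1/(12*(x - 3)**2)] = -1/(6*x**3 - 54*x**2 + 162*x - 162) = f(x).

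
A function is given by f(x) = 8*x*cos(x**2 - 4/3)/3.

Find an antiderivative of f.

An antiderivative is F(x) = 4*sin(x**2 - 4/3)/3.

The substitution u = x**2 - 4/3 works: f is exactly (dF/du)*(du/dx) for that inner function.
Check: d/dx[4*sin(x**2 - 4/3)/3] = 8*x*cos(x**2 - 4/3)/3 = f(x).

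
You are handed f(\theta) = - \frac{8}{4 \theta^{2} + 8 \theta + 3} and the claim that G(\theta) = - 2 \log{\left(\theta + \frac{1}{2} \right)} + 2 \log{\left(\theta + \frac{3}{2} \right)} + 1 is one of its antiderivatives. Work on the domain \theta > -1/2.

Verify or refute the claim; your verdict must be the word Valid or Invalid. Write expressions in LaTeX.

Valid - the claim checks out under differentiation.

d/d\theta[G] = - \frac{8}{4 \theta^{2} + 8 \theta + 3}
This equals f(\theta) exactly, so the claim holds.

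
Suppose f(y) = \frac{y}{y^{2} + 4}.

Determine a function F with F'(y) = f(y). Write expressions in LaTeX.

An antiderivative is F(y) = \frac{\log{\left(y^{2} + 4 \right)}}{2}.

f matches the chain-rule pattern g'(h)*h' with inner function h(y) = y^{2} + 4; substituting u = h(y) collapses the integral.
Check: d/dy[\frac{\log{\left(y^{2} + 4 \right)}}{2}] = \frac{y}{y^{2} + 4} = f(y).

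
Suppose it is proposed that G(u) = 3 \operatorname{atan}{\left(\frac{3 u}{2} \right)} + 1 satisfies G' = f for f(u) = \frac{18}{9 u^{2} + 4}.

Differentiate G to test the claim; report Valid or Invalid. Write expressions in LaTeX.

d/du[G] = \frac{18}{9 u^{2} + 4}
This equals f(u) exactly, so the claim holds.

Valid - the claim checks out under differentiation.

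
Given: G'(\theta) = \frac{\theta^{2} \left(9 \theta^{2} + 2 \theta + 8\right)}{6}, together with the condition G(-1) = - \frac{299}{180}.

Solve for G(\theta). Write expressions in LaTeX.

Recover the given G'(\theta) by differentiating a candidate G(\theta); any mismatch rules it out.
A general antiderivative is \frac{3 \theta^{5}}{10} + \frac{\theta^{4}}{12} + \frac{4 \theta^{3}}{9} + C.
The condition gives C = - \frac{299}{180} - (- \frac{119}{180}) = -1.
So G(\theta) = \frac{3 \theta^{5}}{10} + \frac{\theta^{4}}{12} + \frac{4 \theta^{3}}{9} - 1.
Check: d/d\theta[\frac{3 \theta^{5}}{10} + \frac{\theta^{4}}{12} + \frac{4 \theta^{3}}{9} - 1] = \frac{3 \theta^{4}}{2} + \frac{\theta^{3}}{3} + \frac{4 \theta^{2}}{3}, which equals G'(\theta).

G(\theta) = \frac{3 \theta^{5}}{10} + \frac{\theta^{4}}{12} + \frac{4 \theta^{3}}{9} - 1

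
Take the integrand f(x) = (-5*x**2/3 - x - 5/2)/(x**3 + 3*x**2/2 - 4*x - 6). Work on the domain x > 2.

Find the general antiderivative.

F(x) = -67*log(x - 2)/84 + 19*log(x + 3/2)/7 - 43*log(x + 2)/12 + C

The denominator factors as 3*(x - 2)*(x + 2)*(2*x + 3); partial fractions split f into directly integrable pieces: 38/(7*(2*x + 3)) - 43/(12*(x + 2)) - 67/(84*(x - 2)).
Check: d/dx[-67*log(x - 2)/84 + 19*log(x + 3/2)/7 - 43*log(x + 2)/12] = (-10*x**2 - 6*x - 15)/(6*x**3 + 9*x**2 - 24*x - 36), which equals f(x).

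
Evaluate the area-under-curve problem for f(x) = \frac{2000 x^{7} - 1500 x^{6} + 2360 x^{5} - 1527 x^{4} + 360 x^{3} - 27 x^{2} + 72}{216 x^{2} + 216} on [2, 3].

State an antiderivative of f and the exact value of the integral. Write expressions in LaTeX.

A first test for any F(x): its x-derivative must equal f(x) identically.
F(x) = \frac{- x^{3} \left(3 - 10 x\right)^{3} + 216 \operatorname{atan}{\left(x \right)}}{648} is an antiderivative of f.
Check: d/dx[\frac{- x^{3} \left(3 - 10 x\right)^{3} + 216 \operatorname{atan}{\left(x \right)}}{648}] = \frac{2000 x^{7} - 1500 x^{6} + 2360 x^{5} - 1527 x^{4} + 360 x^{3} - 27 x^{2} + 72}{216 x^{2} + 216} = f(x).
F(3) = \frac{\operatorname{atan}{\left(3 \right)}}{3} + \frac{6561}{8}; F(2) = \frac{\operatorname{atan}{\left(2 \right)}}{3} + \frac{4913}{81}.
Integral = F(3) - F(2) = - \frac{\operatorname{atan}{\left(2 \right)}}{3} + \frac{\operatorname{atan}{\left(3 \right)}}{3} + \frac{492137}{648}.

Antiderivative: F(x) = \frac{- x^{3} \left(3 - 10 x\right)^{3} + 216 \operatorname{atan}{\left(x \right)}}{648}; value = - \frac{\operatorname{atan}{\left(2 \right)}}{3} + \frac{\operatorname{atan}{\left(3 \right)}}{3} + \frac{492137}{648}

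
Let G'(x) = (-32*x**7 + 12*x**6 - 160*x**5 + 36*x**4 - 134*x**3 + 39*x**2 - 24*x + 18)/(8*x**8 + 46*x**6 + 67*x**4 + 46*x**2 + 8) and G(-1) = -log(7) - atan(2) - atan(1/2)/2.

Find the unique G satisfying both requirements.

Check a candidate G(x) by differentiating: d/dx[G] must match the given G'(x).
A general antiderivative is -log(2*x**4 + 3*x**2 + 2) + atan(x/2)/2 + atan(2*x) + C.
The condition gives C = -log(7) - atan(2) - atan(1/2)/2 - (-log(7) - atan(2) - atan(1/2)/2) = 0.
So G(x) = -log(2*x**4 + 3*x**2 + 2) + atan(x/2)/2 + atan(2*x).
Check: d/dx[-log(2*x**4 + 3*x**2 + 2) + atan(x/2)/2 + atan(2*x)] = (-32*x**7 + 12*x**6 - 160*x**5 + 36*x**4 - 134*x**3 + 39*x**2 - 24*x + 18)/(8*x**8 + 46*x**6 + 67*x**4 + 46*x**2 + 8) = G'(x).

G(x) = -log(2*x**4 + 3*x**2 + 2) + atan(x/2)/2 + atan(2*x)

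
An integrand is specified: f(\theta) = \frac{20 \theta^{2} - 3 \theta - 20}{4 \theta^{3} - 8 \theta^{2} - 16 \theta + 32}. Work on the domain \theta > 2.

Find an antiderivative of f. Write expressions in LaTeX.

An antiderivative is F(\theta) = \frac{127 \log{\left(\theta - 2 \right)}}{32} + \frac{33 \log{\left(\theta + 2 \right)}}{32} - \frac{27}{8 \theta - 16}.

Factor the denominator (4 \left(\theta - 2\right)^{2} \left(\theta + 2\right)) and decompose: f = \frac{33}{32 \left(\theta + 2\right)} + \frac{127}{32 \left(\theta - 2\right)} + \frac{27}{8 \left(\theta - 2\right)^{2}}; each piece integrates to a log, atan, or power term.
Check: d/d\theta[\frac{127 \log{\left(\theta - 2 \right)}}{32} + \frac{33 \log{\left(\theta + 2 \right)}}{32} - \frac{27}{8 \theta - 16}] = \frac{20 \theta^{2} - 3 \theta - 20}{4 \theta^{3} - 8 \theta^{2} - 16 \theta + 32} = f(\theta).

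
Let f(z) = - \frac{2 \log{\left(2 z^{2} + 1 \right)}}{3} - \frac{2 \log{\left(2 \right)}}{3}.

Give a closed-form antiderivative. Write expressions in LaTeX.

An antiderivative is F(z) = - \frac{2 z \log{\left(4 z^{2} + 2 \right)}}{3} + \frac{4 z}{3} - \frac{2 \sqrt{2} \operatorname{atan}{\left(\sqrt{2} z \right)}}{3}.

Differentiate the proposed F(z) back; it has to land on f(z) exactly.
Check: d/dz[- \frac{2 z \log{\left(4 z^{2} + 2 \right)}}{3} + \frac{4 z}{3} - \frac{2 \sqrt{2} \operatorname{atan}{\left(\sqrt{2} z \right)}}{3}] = - \frac{2 \log{\left(2 z^{2} + 1 \right)}}{3} - \frac{2 \log{\left(2 \right)}}{3} = f(z).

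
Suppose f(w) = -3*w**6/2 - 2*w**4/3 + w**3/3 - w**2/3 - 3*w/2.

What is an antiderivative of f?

An antiderivative is F(w) = -3*w**7/14 - 2*w**5/15 + w**4/12 - w**3/9 - 3*w**2/4.

The integrand splits into summands that can be handled one at a time.
Check: d/dw[-3*w**7/14 - 2*w**5/15 + w**4/12 - w**3/9 - 3*w**2/4] = -3*w**6/2 - 2*w**4/3 + w**3/3 - w**2/3 - 3*w/2 = f(w).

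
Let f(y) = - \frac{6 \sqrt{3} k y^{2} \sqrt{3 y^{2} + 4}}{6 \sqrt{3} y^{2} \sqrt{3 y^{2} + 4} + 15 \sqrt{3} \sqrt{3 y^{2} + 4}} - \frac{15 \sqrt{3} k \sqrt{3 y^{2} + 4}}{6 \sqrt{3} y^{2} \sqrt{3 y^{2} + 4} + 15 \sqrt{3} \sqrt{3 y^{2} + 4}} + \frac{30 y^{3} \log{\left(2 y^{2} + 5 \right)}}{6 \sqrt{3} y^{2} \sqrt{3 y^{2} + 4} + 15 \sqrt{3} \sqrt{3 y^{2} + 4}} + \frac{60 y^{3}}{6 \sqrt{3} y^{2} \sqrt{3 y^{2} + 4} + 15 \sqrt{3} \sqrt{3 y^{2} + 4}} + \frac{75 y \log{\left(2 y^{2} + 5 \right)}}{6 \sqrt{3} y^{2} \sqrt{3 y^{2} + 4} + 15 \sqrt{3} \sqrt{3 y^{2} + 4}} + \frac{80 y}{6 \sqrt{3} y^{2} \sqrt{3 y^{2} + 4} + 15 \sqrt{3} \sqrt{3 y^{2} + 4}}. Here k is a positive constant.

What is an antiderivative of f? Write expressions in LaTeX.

The integrand splits into summands that can be handled one at a time.
Check: d/dy[- k y + \frac{5 \sqrt{y^{2} + \frac{4}{3}} \log{\left(2 y^{2} + 5 \right)}}{3}] = \frac{- 6 \sqrt{3} k y^{2} \sqrt{3 y^{2} + 4} - 15 \sqrt{3} k \sqrt{3 y^{2} + 4} + 30 y^{3} \log{\left(2 y^{2} + 5 \right)} + 60 y^{3} + 75 y \log{\left(2 y^{2} + 5 \right)} + 80 y}{6 \sqrt{3} y^{2} \sqrt{3 y^{2} + 4} + 15 \sqrt{3} \sqrt{3 y^{2} + 4}}, which equals f(y).

An antiderivative is F(y) = - k y + \frac{5 \sqrt{y^{2} + \frac{4}{3}} \log{\left(2 y^{2} + 5 \right)}}{3}.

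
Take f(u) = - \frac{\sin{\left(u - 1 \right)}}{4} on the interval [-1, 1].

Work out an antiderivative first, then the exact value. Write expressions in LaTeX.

Antiderivative: F(u) = \frac{\cos{\left(u - 1 \right)}}{4}; value = \frac{1}{4} - \frac{\cos{\left(2 \right)}}{4}

For F(u) to be correct the identity F'(u) - f(u) = 0 must hold.
F(u) = \frac{\cos{\left(u - 1 \right)}}{4} is an antiderivative of f.
Check: d/du[\frac{\cos{\left(u - 1 \right)}}{4}] = - \frac{\sin{\left(u - 1 \right)}}{4} = f(u).
F(1) = \frac{1}{4}; F(-1) = \frac{\cos{\left(2 \right)}}{4}.
Integral = F(1) - F(-1) = \frac{1}{4} - \frac{\cos{\left(2 \right)}}{4}.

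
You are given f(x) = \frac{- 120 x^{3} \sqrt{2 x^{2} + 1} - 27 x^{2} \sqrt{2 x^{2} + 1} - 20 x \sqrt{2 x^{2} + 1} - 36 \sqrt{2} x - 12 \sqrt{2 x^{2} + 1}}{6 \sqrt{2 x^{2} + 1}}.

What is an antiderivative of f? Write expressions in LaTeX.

An antiderivative is F(x) = - 5 x^{4} - \frac{3 x^{3}}{2} - \frac{5 x^{2}}{3} - 2 x - 3 \sqrt{2} \sqrt{2 x^{2} + 1}.

Whatever form F(x) takes, F'(x) = f(x) is non-negotiable.
Check: d/dx[- 5 x^{4} - \frac{3 x^{3}}{2} - \frac{5 x^{2}}{3} - 2 x - 3 \sqrt{2} \sqrt{2 x^{2} + 1}] = \frac{- 120 x^{3} \sqrt{2 x^{2} + 1} - 27 x^{2} \sqrt{2 x^{2} + 1} - 20 x \sqrt{2 x^{2} + 1} - 36 \sqrt{2} x - 12 \sqrt{2 x^{2} + 1}}{6 \sqrt{2 x^{2} + 1}} = f(x).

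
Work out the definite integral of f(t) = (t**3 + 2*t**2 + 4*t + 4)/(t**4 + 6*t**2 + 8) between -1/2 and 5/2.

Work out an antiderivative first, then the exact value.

Antiderivative: F(t) = log(t**4/2 + 2*t**2 + 2)/4 + atan(t/2); value = -log(81/32)/4 + atan(1/4) + log(1089/32)/4 + atan(5/4)

Recover f(t) by differentiating a candidate F(t); any mismatch rules it out.
F(t) = log(t**4/2 + 2*t**2 + 2)/4 + atan(t/2) is an antiderivative of f.
Check: d/dt[log(t**4/2 + 2*t**2 + 2)/4 + atan(t/2)] = (t**3 + 2*t**2 + 4*t + 4)/(t**4 + 6*t**2 + 8) = f(t).
F(5/2) = log(1089/32)/4 + atan(5/4); F(-1/2) = -atan(1/4) + log(81/32)/4.
Integral = F(5/2) - F(-1/2) = -log(81/32)/4 + atan(1/4) + log(1089/32)/4 + atan(5/4).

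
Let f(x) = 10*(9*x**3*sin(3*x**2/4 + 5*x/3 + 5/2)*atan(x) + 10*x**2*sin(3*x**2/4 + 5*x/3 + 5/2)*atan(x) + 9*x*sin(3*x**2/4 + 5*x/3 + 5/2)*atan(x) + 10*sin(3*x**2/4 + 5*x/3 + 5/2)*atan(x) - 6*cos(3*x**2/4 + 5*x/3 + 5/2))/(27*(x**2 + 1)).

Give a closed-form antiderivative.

An antiderivative is F(x) = -20*cos(3*x**2/4 + 5*x/3 + 5/2)*atan(x)/9.

Recognize the product-rule pattern: f = u'v + uv' with u = -20*atan(x)/9, v = cos(3*x**2/4 + 5*x/3 + 5/2), so integration by parts undoes it.
Check: d/dx[-20*cos(3*x**2/4 + 5*x/3 + 5/2)*atan(x)/9] = (90*x**3*sin(3*x**2/4 + 5*x/3 + 5/2)*atan(x) + 100*x**2*sin(3*x**2/4 + 5*x/3 + 5/2)*atan(x) + 90*x*sin(3*x**2/4 + 5*x/3 + 5/2)*atan(x) + 100*sin(3*x**2/4 + 5*x/3 + 5/2)*atan(x) - 60*cos(3*x**2/4 + 5*x/3 + 5/2))/(27*x**2 + 27), which equals f(x).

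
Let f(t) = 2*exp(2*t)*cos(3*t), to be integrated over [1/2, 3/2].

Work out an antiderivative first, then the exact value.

Check any antiderivative F(t) by computing F'(t) and comparing it with f(t).
F(t) = 2*(3*sin(3*t) + 2*cos(3*t))*exp(2*t)/13 is an antiderivative of f.
Check: d/dt[2*(3*sin(3*t) + 2*cos(3*t))*exp(2*t)/13] = 2*exp(2*t)*cos(3*t) = f(t).
F(3/2) = 6*exp(3)*sin(9/2)/13 + 4*exp(3)*cos(9/2)/13; F(1/2) = 4*exp(1)*cos(3/2)/13 + 6*exp(1)*sin(3/2)/13.
Integral = F(3/2) - F(1/2) = 6*exp(3)*sin(9/2)/13 + 4*exp(3)*cos(9/2)/13 - 6*exp(1)*sin(3/2)/13 - 4*exp(1)*cos(3/2)/13.

Antiderivative: F(t) = 2*(3*sin(3*t) + 2*cos(3*t))*exp(2*t)/13; value = 6*exp(3)*sin(9/2)/13 + 4*exp(3)*cos(9/2)/13 - 6*exp(1)*sin(3/2)/13 - 4*exp(1)*cos(3/2)/13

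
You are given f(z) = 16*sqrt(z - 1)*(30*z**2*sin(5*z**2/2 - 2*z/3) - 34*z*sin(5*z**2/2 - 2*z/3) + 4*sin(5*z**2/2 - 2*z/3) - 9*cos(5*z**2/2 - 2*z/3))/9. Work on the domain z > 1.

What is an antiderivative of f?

An antiderivative is F(z) = -32*(z - 1)**(3/2)*cos(5*z**2/2 - 2*z/3)/3.

f has the shape u'v + uv' for u = -4*(4*z - 4)**(3/2)/3 and v = cos(5*z**2/2 - 2*z/3) — it is the derivative of the product u*v.
Check: d/dz[-32*(z - 1)**(3/2)*cos(5*z**2/2 - 2*z/3)/3] = 160*z**2*sqrt(z - 1)*sin(5*z**2/2 - 2*z/3)/3 - 544*z*sqrt(z - 1)*sin(5*z**2/2 - 2*z/3)/9 + 64*sqrt(z - 1)*sin(5*z**2/2 - 2*z/3)/9 - 16*sqrt(z - 1)*cos(5*z**2/2 - 2*z/3), which equals f(z).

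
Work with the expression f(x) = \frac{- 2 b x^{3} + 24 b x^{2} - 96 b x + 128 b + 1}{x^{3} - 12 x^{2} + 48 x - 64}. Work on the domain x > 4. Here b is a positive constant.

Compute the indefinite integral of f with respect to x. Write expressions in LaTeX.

F(x) = - 2 b x - \frac{1}{2 \left(x - 4\right)^{2}} + C

Recover f(x) by differentiating a candidate F(x); any mismatch rules it out.
Check: d/dx[- 2 b x - \frac{1}{2 \left(x - 4\right)^{2}}] = \frac{- 2 b x^{3} + 24 b x^{2} - 96 b x + 128 b + 1}{x^{3} - 12 x^{2} + 48 x - 64} = f(x).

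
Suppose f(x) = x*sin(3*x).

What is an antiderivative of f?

Check any antiderivative F(x) by computing F'(x) and comparing it with f(x).
Check: d/dx[-(3*x*cos(3*x) - sin(3*x))/9] = x*sin(3*x) = f(x).

An antiderivative is F(x) = -(3*x*cos(3*x) - sin(3*x))/9.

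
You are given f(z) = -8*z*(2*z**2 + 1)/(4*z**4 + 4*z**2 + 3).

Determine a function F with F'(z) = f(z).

An antiderivative is F(z) = -log(2*z**4 + 2*z**2 + 3/2).

The substitution u = 2*z**4 + 2*z**2 + 3/2 works: f is exactly (dF/du)*(du/dz) for that inner function.
Check: d/dz[-log(2*z**4 + 2*z**2 + 3/2)] = (-16*z**3 - 8*z)/(4*z**4 + 4*z**2 + 3), which equals f(z).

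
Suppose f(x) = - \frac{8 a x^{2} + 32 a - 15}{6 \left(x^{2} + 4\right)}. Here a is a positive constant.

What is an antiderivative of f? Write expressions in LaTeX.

An antiderivative F(x) passes only if d/dx[F] lands on f(x) exactly.
Check: d/dx[- \frac{4 a x}{3} + \frac{5 \operatorname{atan}{\left(\frac{x}{2} \right)}}{4}] = \frac{- 8 a x^{2} - 32 a + 15}{6 x^{2} + 24}, which equals f(x).

An antiderivative is F(x) = - \frac{4 a x}{3} + \frac{5 \operatorname{atan}{\left(\frac{x}{2} \right)}}{4}.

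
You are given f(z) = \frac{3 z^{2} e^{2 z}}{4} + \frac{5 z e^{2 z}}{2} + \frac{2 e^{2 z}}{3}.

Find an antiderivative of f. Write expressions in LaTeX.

Recognize the product-rule pattern: f = u'v + uv' with u = \frac{3 z^{2}}{8} + \frac{7 z}{8} - \frac{5}{48}, v = e^{2 z}, so integration by parts undoes it.
Check: d/dz[\frac{\left(18 z^{2} + 42 z - 5\right) e^{2 z}}{48}] = \frac{3 z^{2} e^{2 z}}{4} + \frac{5 z e^{2 z}}{2} + \frac{2 e^{2 z}}{3} = f(z).

An antiderivative is F(z) = \frac{\left(18 z^{2} + 42 z - 5\right) e^{2 z}}{48}.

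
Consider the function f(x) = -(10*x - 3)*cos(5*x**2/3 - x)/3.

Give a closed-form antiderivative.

f matches the chain-rule pattern g'(h)*h' with inner function h(x) = 5*x**2/3 - x; substituting u = h(x) collapses the integral.
Check: d/dx[-sin(5*x**2/3 - x)] = -10*x*cos(5*x**2/3 - x)/3 + cos(5*x**2/3 - x), which equals f(x).

An antiderivative is F(x) = -sin(5*x**2/3 - x).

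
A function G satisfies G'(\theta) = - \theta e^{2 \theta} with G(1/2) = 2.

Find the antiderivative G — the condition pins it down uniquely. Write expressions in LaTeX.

G(\theta) = - \frac{\theta e^{2 \theta}}{2} + \frac{e^{2 \theta}}{4} + 2

G'(\theta) has the shape u'v + uv' for u = \frac{1}{4} - \frac{\theta}{2} and v = e^{2 \theta} — it is the derivative of the product u*v.
A general antiderivative is \frac{\left(1 - 2 \theta\right) e^{2 \theta}}{4} + C.
The condition gives C = 2 - (0) = 2.
So G(\theta) = - \frac{\theta e^{2 \theta}}{2} + \frac{e^{2 \theta}}{4} + 2.
Check: d/d\theta[- \frac{\theta e^{2 \theta}}{2} + \frac{e^{2 \theta}}{4} + 2] = - \theta e^{2 \theta} = G'(\theta).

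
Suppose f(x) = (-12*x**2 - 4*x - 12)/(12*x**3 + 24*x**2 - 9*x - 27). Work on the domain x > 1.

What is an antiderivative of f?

Factor the denominator (3*(x - 1)*(2*x + 3)**2) and decompose: f = -94/(75*(2*x + 3)) + 22/(5*(2*x + 3)**2) - 28/(75*(x - 1)); each piece integrates to a log, atan, or power term.
Check: d/dx[-28*log(x - 1)/75 - 47*log(x + 3/2)/75 - 11/(10*x + 15)] = (-12*x**2 - 4*x - 12)/(12*x**3 + 24*x**2 - 9*x - 27) = f(x).

An antiderivative is F(x) = -28*log(x - 1)/75 - 47*log(x + 3/2)/75 - 11/(10*x + 15).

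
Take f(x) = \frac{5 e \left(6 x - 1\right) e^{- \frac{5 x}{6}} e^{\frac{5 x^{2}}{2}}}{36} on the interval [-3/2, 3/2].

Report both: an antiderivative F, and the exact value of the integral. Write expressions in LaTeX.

Antiderivative: F(x) = \frac{e^{- \frac{3 x}{2}} e^{\frac{5 x^{2}}{2} + \frac{2 x}{3} + 1}}{6}; value = - \frac{e^{\frac{63}{8}}}{6} + \frac{e^{\frac{43}{8}}}{6}

Recognize the product-rule pattern: f = u'v + uv' with u = \frac{e^{- \frac{3 x}{2}}}{6}, v = e^{\frac{5 x^{2}}{2} + \frac{2 x}{3} + 1}, so integration by parts undoes it.
F(x) = \frac{e^{- \frac{3 x}{2}} e^{\frac{5 x^{2}}{2} + \frac{2 x}{3} + 1}}{6} is an antiderivative of f.
Check: d/dx[\frac{e^{- \frac{3 x}{2}} e^{\frac{5 x^{2}}{2} + \frac{2 x}{3} + 1}}{6}] = \frac{\left(30 e x e^{\frac{2 x}{3}} e^{\frac{5 x^{2}}{2}} - 5 e e^{\frac{2 x}{3}} e^{\frac{5 x^{2}}{2}}\right) e^{- \frac{3 x}{2}}}{36}, which equals f(x).
F(3/2) = \frac{e^{\frac{43}{8}}}{6}; F(-3/2) = \frac{e^{\frac{63}{8}}}{6}.
Integral = F(3/2) - F(-3/2) = - \frac{e^{\frac{63}{8}}}{6} + \frac{e^{\frac{43}{8}}}{6}.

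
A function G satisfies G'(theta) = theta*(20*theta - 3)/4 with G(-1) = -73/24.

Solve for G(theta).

Differentiate the proposed G(theta) back; it has to land on the given G'(theta).
A general antiderivative is 5*theta**3/3 - 3*theta**2/8 + C.
The condition gives C = -73/24 - (-49/24) = -1.
So G(theta) = (40*theta**3 - 9*theta**2 - 24)/24.
Check: d/dtheta[(40*theta**3 - 9*theta**2 - 24)/24] = 5*theta**2 - 3*theta/4, which equals G'(theta).

G(theta) = (40*theta**3 - 9*theta**2 - 24)/24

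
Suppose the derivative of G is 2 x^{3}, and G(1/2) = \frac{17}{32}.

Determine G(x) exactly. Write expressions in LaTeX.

G(x) = \frac{x^{4}}{2} + \frac{1}{2}

Any candidate G(x) must reproduce the stated G'(x) exactly.
A general antiderivative is \frac{x^{4}}{2} + C.
The condition gives C = \frac{17}{32} - (\frac{1}{32}) = \frac{1}{2}.
So G(x) = \frac{x^{4}}{2} + \frac{1}{2}.
Check: d/dx[\frac{x^{4}}{2} + \frac{1}{2}] = 2 x^{3} = G'(x).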